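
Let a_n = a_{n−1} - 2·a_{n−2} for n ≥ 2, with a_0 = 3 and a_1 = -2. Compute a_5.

20

With companion matrix T = [[1, -2], [1, 0]], [a_n, a_{n−1}]ᵀ = T·[a_{n−1}, a_{n−2}]ᵀ, so [a_5, a_4]ᵀ = T⁴·[a_1, a_0]ᵀ.
T⁴ = [[-1, 6], [-3, 2]], giving [a_5, a_4]ᵀ = [[20], [12]].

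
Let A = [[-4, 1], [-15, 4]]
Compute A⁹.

A² = I (check: tr A = 0 and det A = -1), so A⁹ = A since 9 is odd.

[[-4, 1], [-15, 4]]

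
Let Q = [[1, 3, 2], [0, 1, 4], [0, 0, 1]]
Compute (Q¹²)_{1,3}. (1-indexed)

Q = I + N where N = [[0, 3, 2], [0, 0, 4], [0, 0, 0]] is strictly upper-triangular, so N³ = 0.
(I + N)¹² = I + 12·N + 66·N² = [[1, 36, 816], [0, 1, 48], [0, 0, 1]].

816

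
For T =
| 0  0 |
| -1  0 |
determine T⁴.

T is strictly triangular, hence nilpotent: T² = 0, so T⁴ = 0.

[[0, 0], [0, 0]]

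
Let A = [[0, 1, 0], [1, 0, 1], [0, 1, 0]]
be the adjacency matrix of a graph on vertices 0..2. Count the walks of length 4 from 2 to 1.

The number of length-4 walks from vertex 2 to vertex 1 is entry (2,1) of A⁴, where A is the adjacency matrix.
A² = [[1, 0, 1], [0, 2, 0], [1, 0, 1]]
A³ = [[0, 2, 0], [2, 0, 2], [0, 2, 0]]
A⁴ = [[2, 0, 2], [0, 4, 0], [2, 0, 2]]

0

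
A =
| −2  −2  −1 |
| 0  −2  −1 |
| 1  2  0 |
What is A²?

[[3, 6, 4], [−1, 2, 2], [−2, −6, −3]]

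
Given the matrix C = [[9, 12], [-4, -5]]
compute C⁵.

tr C = 4 and det C = 3, so the characteristic polynomial is λ² − (4)λ + (3) with roots 1 and 3.
Eigenvectors give P = [[-3, -2], [2, 1]] with P⁻¹ = [[1, 2], [-2, -3]], and C = P·diag(1, 3)·P⁻¹.
Then C⁵ = P·diag(1, 243)·P⁻¹ = [[-3, -486], [2, 243]] · [[1, 2], [-2, -3]] = [[969, 1452], [-484, -725]].

[[969, 1452], [-484, -725]]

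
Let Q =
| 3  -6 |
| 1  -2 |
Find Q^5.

Q² = Q (a projection; rank 1, trace 1), so Q^5 = Q.

[[3, -6], [1, -2]]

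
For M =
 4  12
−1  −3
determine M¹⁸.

[[4, 12], [−1, −3]]

M² = M (a projection; rank 1, trace 1), so M¹⁸ = M.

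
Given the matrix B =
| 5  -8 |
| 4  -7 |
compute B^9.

[[19685, -39368], [19684, -39367]]

tr B = -2 and det B = -3, so the characteristic polynomial is λ² − (-2)λ + (-3) with roots -3 and 1.
Eigenvectors give P = [[1, 2], [1, 1]] with P⁻¹ = [[-1, 2], [1, -1]], and B = P·diag(-3, 1)·P⁻¹.
Then B^9 = P·diag(-19683, 1)·P⁻¹ = [[-19683, 2], [-19683, 1]] · [[-1, 2], [1, -1]] = [[19685, -39368], [19684, -39367]].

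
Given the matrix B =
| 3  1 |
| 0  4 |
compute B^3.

B^2 = [[9, 7], [0, 16]]
B^3 = [[27, 37], [0, 64]]

[[27, 37], [0, 64]]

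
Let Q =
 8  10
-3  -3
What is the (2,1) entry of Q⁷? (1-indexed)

-6177

tr Q = 5 and det Q = 6, so the characteristic polynomial is λ² − (5)λ + (6) with roots 2 and 3.
Eigenvectors give P = [[5, 2], [-3, -1]] with P⁻¹ = [[-1, -2], [3, 5]], and Q = P·diag(2, 3)·P⁻¹.
Then Q⁷ = P·diag(128, 2187)·P⁻¹ = [[640, 4374], [-384, -2187]] · [[-1, -2], [3, 5]] = [[12482, 20590], [-6177, -10167]].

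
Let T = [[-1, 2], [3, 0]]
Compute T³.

[[-13, 14], [21, -6]]

T² = [[7, -2], [-3, 6]]
T³ = [[-13, 14], [21, -6]]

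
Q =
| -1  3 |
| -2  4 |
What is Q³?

[[-13, 21], [-14, 22]]

tr Q = 3 and det Q = 2, so the characteristic polynomial is λ² − (3)λ + (2) with roots 1 and 2.
Eigenvectors give P = [[3, 1], [2, 1]] with P⁻¹ = [[1, -1], [-2, 3]], and Q = P·diag(1, 2)·P⁻¹.
Then Q³ = P·diag(1, 8)·P⁻¹ = [[3, 8], [2, 8]] · [[1, -1], [-2, 3]] = [[-13, 21], [-14, 22]].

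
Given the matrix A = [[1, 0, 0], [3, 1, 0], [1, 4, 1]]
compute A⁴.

A = I + N where N = [[0, 0, 0], [3, 0, 0], [1, 4, 0]] is strictly lower-triangular, so N³ = 0.
(I + N)⁴ = I + 4·N + 6·N² = [[1, 0, 0], [12, 1, 0], [76, 16, 1]].

[[1, 0, 0], [12, 1, 0], [76, 16, 1]]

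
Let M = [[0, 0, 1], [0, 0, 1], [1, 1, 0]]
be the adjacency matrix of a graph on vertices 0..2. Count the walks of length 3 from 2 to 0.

The number of length-3 walks from vertex 2 to vertex 0 is entry (2,0) of M³, where M is the adjacency matrix.
M² = [[1, 1, 0], [1, 1, 0], [0, 0, 2]]
M³ = [[0, 0, 2], [0, 0, 2], [2, 2, 0]]

2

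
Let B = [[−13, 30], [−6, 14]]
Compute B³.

[[−37, 90], [−18, 44]]

tr B = 1 and det B = −2, so the characteristic polynomial is λ² − (1)λ + (−2) with roots 2 and −1.
Eigenvectors give P = [[2, 5], [1, 2]] with P⁻¹ = [[−2, 5], [1, −2]], and B = P·diag(2, −1)·P⁻¹.
Then B³ = P·diag(8, −1)·P⁻¹ = [[16, −5], [8, −2]] · [[−2, 5], [1, −2]] = [[−37, 90], [−18, 44]].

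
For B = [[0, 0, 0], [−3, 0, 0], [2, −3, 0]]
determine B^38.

B is strictly triangular, hence nilpotent: B^3 = 0, so B^38 = 0.

[[0, 0, 0], [0, 0, 0], [0, 0, 0]]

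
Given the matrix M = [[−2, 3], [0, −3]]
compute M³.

M² = [[4, −15], [0, 9]]
M³ = [[−8, 57], [0, −27]]

[[−8, 57], [0, −27]]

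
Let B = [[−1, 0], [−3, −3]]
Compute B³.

[[−1, 0], [−39, −27]]

B² = [[1, 0], [12, 9]]
B³ = [[−1, 0], [−39, −27]]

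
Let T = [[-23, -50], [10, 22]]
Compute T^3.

tr T = -1 and det T = -6, so the characteristic polynomial is λ² − (-1)λ + (-6) with roots 2 and -3.
Eigenvectors give P = [[2, -5], [-1, 2]] with P⁻¹ = [[-2, -5], [-1, -2]], and T = P·diag(2, -3)·P⁻¹.
Then T^3 = P·diag(8, -27)·P⁻¹ = [[16, 135], [-8, -54]] · [[-2, -5], [-1, -2]] = [[-167, -350], [70, 148]].

[[-167, -350], [70, 148]]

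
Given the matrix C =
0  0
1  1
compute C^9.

C² = C (a projection; rank 1, trace 1), so C^9 = C.

[[0, 0], [1, 1]]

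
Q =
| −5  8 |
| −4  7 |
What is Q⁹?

tr Q = 2 and det Q = −3, so the characteristic polynomial is λ² − (2)λ + (−3) with roots 3 and −1.
Eigenvectors give P = [[−1, 2], [−1, 1]] with P⁻¹ = [[1, −2], [1, −1]], and Q = P·diag(3, −1)·P⁻¹.
Then Q⁹ = P·diag(19683, −1)·P⁻¹ = [[−19683, −2], [−19683, −1]] · [[1, −2], [1, −1]] = [[−19685, 39368], [−19684, 39367]].

[[−19685, 39368], [−19684, 39367]]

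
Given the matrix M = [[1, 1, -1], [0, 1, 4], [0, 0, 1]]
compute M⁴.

M = I + N where N = [[0, 1, -1], [0, 0, 4], [0, 0, 0]] is strictly upper-triangular, so N³ = 0.
(I + N)⁴ = I + 4·N + 6·N² = [[1, 4, 20], [0, 1, 16], [0, 0, 1]].

[[1, 4, 20], [0, 1, 16], [0, 0, 1]]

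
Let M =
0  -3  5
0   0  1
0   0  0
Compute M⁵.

M is strictly triangular, hence nilpotent: M³ = 0, so M⁵ = 0.

[[0, 0, 0], [0, 0, 0], [0, 0, 0]]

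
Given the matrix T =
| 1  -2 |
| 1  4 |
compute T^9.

tr T = 5 and det T = 6, so the characteristic polynomial is λ² − (5)λ + (6) with roots 3 and 2.
Eigenvectors give P = [[-1, -2], [1, 1]] with P⁻¹ = [[1, 2], [-1, -1]], and T = P·diag(3, 2)·P⁻¹.
Then T^9 = P·diag(19683, 512)·P⁻¹ = [[-19683, -1024], [19683, 512]] · [[1, 2], [-1, -1]] = [[-18659, -38342], [19171, 38854]].

[[-18659, -38342], [19171, 38854]]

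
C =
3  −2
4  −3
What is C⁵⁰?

C² = I (check: tr C = 0 and det C = −1), so C⁵⁰ = I since 50 is even.

[[1, 0], [0, 1]]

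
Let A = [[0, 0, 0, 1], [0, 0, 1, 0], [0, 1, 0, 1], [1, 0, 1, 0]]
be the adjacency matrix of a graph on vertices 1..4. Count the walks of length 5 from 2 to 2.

0

The number of length-5 walks from vertex 2 to vertex 2 is entry (2,2) of A^5, where A is the adjacency matrix.
A^2 = [[1, 0, 1, 0], [0, 1, 0, 1], [1, 0, 2, 0], [0, 1, 0, 2]]
A^3 = [[0, 1, 0, 2], [1, 0, 2, 0], [0, 2, 0, 3], [2, 0, 3, 0]]
A^4 = [[2, 0, 3, 0], [0, 2, 0, 3], [3, 0, 5, 0], [0, 3, 0, 5]]
A^5 = [[0, 3, 0, 5], [3, 0, 5, 0], [0, 5, 0, 8], [5, 0, 8, 0]]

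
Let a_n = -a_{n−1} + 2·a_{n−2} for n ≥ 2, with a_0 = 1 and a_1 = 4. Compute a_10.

With companion matrix Q = [[-1, 2], [1, 0]], [a_n, a_{n−1}]ᵀ = Q·[a_{n−1}, a_{n−2}]ᵀ, so [a_10, a_9]ᵀ = Q⁹·[a_1, a_0]ᵀ.
Q⁹ = [[-341, 342], [171, -170]], giving [a_10, a_9]ᵀ = [[-1022], [514]].

-1022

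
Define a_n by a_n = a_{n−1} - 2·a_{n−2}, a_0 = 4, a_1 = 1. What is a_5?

23

With companion matrix Q = [[1, -2], [1, 0]], [a_n, a_{n−1}]ᵀ = Q·[a_{n−1}, a_{n−2}]ᵀ, so [a_5, a_4]ᵀ = Q⁴·[a_1, a_0]ᵀ.
Q⁴ = [[-1, 6], [-3, 2]], giving [a_5, a_4]ᵀ = [[23], [5]].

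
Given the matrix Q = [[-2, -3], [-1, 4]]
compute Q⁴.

[[61, -156], [-52, 373]]

Q² = [[7, -6], [-2, 19]]
Q³ = [[-8, -45], [-15, 82]]
Q⁴ = [[61, -156], [-52, 373]]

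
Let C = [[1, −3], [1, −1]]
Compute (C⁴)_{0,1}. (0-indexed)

0

C² = [[−2, 0], [0, −2]]
C³ = [[−2, 6], [−2, 2]]
C⁴ = [[4, 0], [0, 4]]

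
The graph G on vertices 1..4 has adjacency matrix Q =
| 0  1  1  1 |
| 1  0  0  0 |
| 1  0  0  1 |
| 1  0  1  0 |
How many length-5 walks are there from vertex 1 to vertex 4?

The number of length-5 walks from vertex 1 to vertex 4 is entry (1,4) of Q⁵, where Q is the adjacency matrix.
Q² = [[3, 0, 1, 1], [0, 1, 1, 1], [1, 1, 2, 1], [1, 1, 1, 2]]
Q³ = [[2, 3, 4, 4], [3, 0, 1, 1], [4, 1, 2, 3], [4, 1, 3, 2]]
Q⁴ = [[11, 2, 6, 6], [2, 3, 4, 4], [6, 4, 7, 6], [6, 4, 6, 7]]
Q⁵ = [[14, 11, 17, 17], [11, 2, 6, 6], [17, 6, 12, 13], [17, 6, 13, 12]]

17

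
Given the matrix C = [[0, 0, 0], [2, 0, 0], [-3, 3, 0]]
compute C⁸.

[[0, 0, 0], [0, 0, 0], [0, 0, 0]]

C is strictly triangular, hence nilpotent: C³ = 0, so C⁸ = 0.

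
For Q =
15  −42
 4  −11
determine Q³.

[[183, −546], [52, −155]]

tr Q = 4 and det Q = 3, so the characteristic polynomial is λ² − (4)λ + (3) with roots 1 and 3.
Eigenvectors give P = [[3, 7], [1, 2]] with P⁻¹ = [[−2, 7], [1, −3]], and Q = P·diag(1, 3)·P⁻¹.
Then Q³ = P·diag(1, 27)·P⁻¹ = [[3, 189], [1, 54]] · [[−2, 7], [1, −3]] = [[183, −546], [52, −155]].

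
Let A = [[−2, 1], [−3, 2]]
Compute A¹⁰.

A² = I (check: tr A = 0 and det A = −1), so A¹⁰ = I since 10 is even.

[[1, 0], [0, 1]]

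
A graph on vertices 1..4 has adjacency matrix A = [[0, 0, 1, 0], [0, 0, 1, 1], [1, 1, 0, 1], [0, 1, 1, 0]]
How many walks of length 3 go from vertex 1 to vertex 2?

The number of length-3 walks from vertex 1 to vertex 2 is entry (1,2) of A³, where A is the adjacency matrix.
A² = [[1, 1, 0, 1], [1, 2, 1, 1], [0, 1, 3, 1], [1, 1, 1, 2]]
A³ = [[0, 1, 3, 1], [1, 2, 4, 3], [3, 4, 2, 4], [1, 3, 4, 2]]

1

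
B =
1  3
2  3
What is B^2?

[[7, 12], [8, 15]]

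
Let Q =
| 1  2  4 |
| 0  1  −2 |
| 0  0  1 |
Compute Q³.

Q = I + N where N = [[0, 2, 4], [0, 0, −2], [0, 0, 0]] is strictly upper-triangular, so N³ = 0.
(I + N)³ = I + 3·N + 3·N² = [[1, 6, 0], [0, 1, −6], [0, 0, 1]].

[[1, 6, 0], [0, 1, −6], [0, 0, 1]]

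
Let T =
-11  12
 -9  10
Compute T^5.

[[-131, 132], [-99, 100]]

tr T = -1 and det T = -2, so the characteristic polynomial is λ² − (-1)λ + (-2) with roots 1 and -2.
Eigenvectors give P = [[1, 4], [1, 3]] with P⁻¹ = [[-3, 4], [1, -1]], and T = P·diag(1, -2)·P⁻¹.
Then T^5 = P·diag(1, -32)·P⁻¹ = [[1, -128], [1, -96]] · [[-3, 4], [1, -1]] = [[-131, 132], [-99, 100]].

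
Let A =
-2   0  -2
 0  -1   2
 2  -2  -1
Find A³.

[[12, -16, 2], [-16, 11, -10], [-2, 10, 27]]

A² = [[0, 4, 6], [4, -3, -4], [-6, 4, -7]]
A³ = [[12, -16, 2], [-16, 11, -10], [-2, 10, 27]]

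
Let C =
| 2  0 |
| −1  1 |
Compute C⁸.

[[256, 0], [−255, 1]]

tr C = 3 and det C = 2, so the characteristic polynomial is λ² − (3)λ + (2) with roots 1 and 2.
Eigenvectors give P = [[0, −1], [1, 1]] with P⁻¹ = [[1, 1], [−1, 0]], and C = P·diag(1, 2)·P⁻¹.
Then C⁸ = P·diag(1, 256)·P⁻¹ = [[0, −256], [1, 256]] · [[1, 1], [−1, 0]] = [[256, 0], [−255, 1]].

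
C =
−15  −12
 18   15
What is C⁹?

[[−98415, −78732], [118098, 98415]]

tr C = 0 and det C = −9, so the characteristic polynomial is λ² − (0)λ + (−9) with roots −3 and 3.
Eigenvectors give P = [[−1, −2], [1, 3]] with P⁻¹ = [[−3, −2], [1, 1]], and C = P·diag(−3, 3)·P⁻¹.
Then C⁹ = P·diag(−19683, 19683)·P⁻¹ = [[19683, −39366], [−19683, 59049]] · [[−3, −2], [1, 1]] = [[−98415, −78732], [118098, 98415]].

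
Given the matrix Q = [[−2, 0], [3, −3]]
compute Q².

[[4, 0], [−15, 9]]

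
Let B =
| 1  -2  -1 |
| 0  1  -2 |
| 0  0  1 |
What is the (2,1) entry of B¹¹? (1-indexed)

B = I + N where N = [[0, -2, -1], [0, 0, -2], [0, 0, 0]] is strictly upper-triangular, so N³ = 0.
(I + N)¹¹ = I + 11·N + 55·N² = [[1, -22, 209], [0, 1, -22], [0, 0, 1]].

0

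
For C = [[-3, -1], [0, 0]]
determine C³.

C² = [[9, 3], [0, 0]]
C³ = [[-27, -9], [0, 0]]

[[-27, -9], [0, 0]]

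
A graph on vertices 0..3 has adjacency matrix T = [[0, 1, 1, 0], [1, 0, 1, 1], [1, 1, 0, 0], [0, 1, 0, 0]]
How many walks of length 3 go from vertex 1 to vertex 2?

4

The number of length-3 walks from vertex 1 to vertex 2 is entry (1,2) of T³, where T is the adjacency matrix.
T² = [[2, 1, 1, 1], [1, 3, 1, 0], [1, 1, 2, 1], [1, 0, 1, 1]]
T³ = [[2, 4, 3, 1], [4, 2, 4, 3], [3, 4, 2, 1], [1, 3, 1, 0]]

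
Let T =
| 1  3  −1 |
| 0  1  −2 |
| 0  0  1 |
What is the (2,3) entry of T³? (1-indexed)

−6

T = I + N where N = [[0, 3, −1], [0, 0, −2], [0, 0, 0]] is strictly upper-triangular, so N³ = 0.
(I + N)³ = I + 3·N + 3·N² = [[1, 9, −21], [0, 1, −6], [0, 0, 1]].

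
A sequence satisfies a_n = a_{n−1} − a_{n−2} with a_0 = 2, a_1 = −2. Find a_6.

2

With companion matrix A = [[1, −1], [1, 0]], [a_n, a_{n−1}]ᵀ = A·[a_{n−1}, a_{n−2}]ᵀ, so [a_6, a_5]ᵀ = A⁵·[a_1, a_0]ᵀ.
A⁵ = [[0, 1], [−1, 1]], giving [a_6, a_5]ᵀ = [[2], [4]].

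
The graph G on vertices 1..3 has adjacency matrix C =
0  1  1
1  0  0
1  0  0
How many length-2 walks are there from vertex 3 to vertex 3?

The number of length-2 walks from vertex 3 to vertex 3 is entry (3,3) of C^2, where C is the adjacency matrix.
C^2 = [[2, 0, 0], [0, 1, 1], [0, 1, 1]]

1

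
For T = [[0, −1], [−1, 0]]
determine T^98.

[[1, 0], [0, 1]]

T² = I (check: tr T = 0 and det T = −1), so T^98 = I since 98 is even.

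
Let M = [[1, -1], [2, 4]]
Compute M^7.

tr M = 5 and det M = 6, so the characteristic polynomial is λ² − (5)λ + (6) with roots 2 and 3.
Eigenvectors give P = [[-1, -1], [1, 2]] with P⁻¹ = [[-2, -1], [1, 1]], and M = P·diag(2, 3)·P⁻¹.
Then M^7 = P·diag(128, 2187)·P⁻¹ = [[-128, -2187], [128, 4374]] · [[-2, -1], [1, 1]] = [[-1931, -2059], [4118, 4246]].

[[-1931, -2059], [4118, 4246]]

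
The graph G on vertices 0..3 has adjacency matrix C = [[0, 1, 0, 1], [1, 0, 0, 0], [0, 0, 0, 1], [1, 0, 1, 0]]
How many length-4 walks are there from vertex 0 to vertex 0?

The number of length-4 walks from vertex 0 to vertex 0 is entry (0,0) of C⁴, where C is the adjacency matrix.
C² = [[2, 0, 1, 0], [0, 1, 0, 1], [1, 0, 1, 0], [0, 1, 0, 2]]
C³ = [[0, 2, 0, 3], [2, 0, 1, 0], [0, 1, 0, 2], [3, 0, 2, 0]]
C⁴ = [[5, 0, 3, 0], [0, 2, 0, 3], [3, 0, 2, 0], [0, 3, 0, 5]]

5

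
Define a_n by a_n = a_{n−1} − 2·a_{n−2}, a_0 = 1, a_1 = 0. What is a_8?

With companion matrix B = [[1, −2], [1, 0]], [a_n, a_{n−1}]ᵀ = B·[a_{n−1}, a_{n−2}]ᵀ, so [a_8, a_7]ᵀ = B^7·[a_1, a_0]ᵀ.
B^7 = [[−3, −14], [7, −10]], giving [a_8, a_7]ᵀ = [[−14], [−10]].

−14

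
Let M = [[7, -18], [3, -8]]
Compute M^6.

tr M = -1 and det M = -2, so the characteristic polynomial is λ² − (-1)λ + (-2) with roots 1 and -2.
Eigenvectors give P = [[3, 2], [1, 1]] with P⁻¹ = [[1, -2], [-1, 3]], and M = P·diag(1, -2)·P⁻¹.
Then M^6 = P·diag(1, 64)·P⁻¹ = [[3, 128], [1, 64]] · [[1, -2], [-1, 3]] = [[-125, 378], [-63, 190]].

[[-125, 378], [-63, 190]]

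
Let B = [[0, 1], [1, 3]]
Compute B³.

[[3, 10], [10, 33]]

B² = [[1, 3], [3, 10]]
B³ = [[3, 10], [10, 33]]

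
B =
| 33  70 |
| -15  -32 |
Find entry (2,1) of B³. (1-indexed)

tr B = 1 and det B = -6, so the characteristic polynomial is λ² − (1)λ + (-6) with roots -2 and 3.
Eigenvectors give P = [[2, 7], [-1, -3]] with P⁻¹ = [[-3, -7], [1, 2]], and B = P·diag(-2, 3)·P⁻¹.
Then B³ = P·diag(-8, 27)·P⁻¹ = [[-16, 189], [8, -81]] · [[-3, -7], [1, 2]] = [[237, 490], [-105, -218]].

-105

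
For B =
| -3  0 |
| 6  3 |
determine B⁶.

[[729, 0], [0, 729]]

tr B = 0 and det B = -9, so the characteristic polynomial is λ² − (0)λ + (-9) with roots -3 and 3.
Eigenvectors give P = [[-1, 0], [1, 1]] with P⁻¹ = [[-1, 0], [1, 1]], and B = P·diag(-3, 3)·P⁻¹.
Then B⁶ = P·diag(729, 729)·P⁻¹ = [[-729, 0], [729, 729]] · [[-1, 0], [1, 1]] = [[729, 0], [0, 729]].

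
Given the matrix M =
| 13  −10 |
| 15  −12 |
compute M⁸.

tr M = 1 and det M = −6, so the characteristic polynomial is λ² − (1)λ + (−6) with roots −2 and 3.
Eigenvectors give P = [[−2, 1], [−3, 1]] with P⁻¹ = [[1, −1], [3, −2]], and M = P·diag(−2, 3)·P⁻¹.
Then M⁸ = P·diag(256, 6561)·P⁻¹ = [[−512, 6561], [−768, 6561]] · [[1, −1], [3, −2]] = [[19171, −12610], [18915, −12354]].

[[19171, −12610], [18915, −12354]]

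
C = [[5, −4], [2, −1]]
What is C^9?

tr C = 4 and det C = 3, so the characteristic polynomial is λ² − (4)λ + (3) with roots 1 and 3.
Eigenvectors give P = [[−1, 2], [−1, 1]] with P⁻¹ = [[1, −2], [1, −1]], and C = P·diag(1, 3)·P⁻¹.
Then C^9 = P·diag(1, 19683)·P⁻¹ = [[−1, 39366], [−1, 19683]] · [[1, −2], [1, −1]] = [[39365, −39364], [19682, −19681]].

[[39365, −39364], [19682, −19681]]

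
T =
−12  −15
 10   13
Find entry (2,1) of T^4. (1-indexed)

130

tr T = 1 and det T = −6, so the characteristic polynomial is λ² − (1)λ + (−6) with roots 3 and −2.
Eigenvectors give P = [[1, 3], [−1, −2]] with P⁻¹ = [[−2, −3], [1, 1]], and T = P·diag(3, −2)·P⁻¹.
Then T^4 = P·diag(81, 16)·P⁻¹ = [[81, 48], [−81, −32]] · [[−2, −3], [1, 1]] = [[−114, −195], [130, 211]].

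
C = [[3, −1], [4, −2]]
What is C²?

[[5, −1], [4, 0]]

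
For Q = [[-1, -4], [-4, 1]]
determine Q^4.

Q^2 = [[17, 0], [0, 17]]
Q^3 = [[-17, -68], [-68, 17]]
Q^4 = [[289, 0], [0, 289]]

[[289, 0], [0, 289]]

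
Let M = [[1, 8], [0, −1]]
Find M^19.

[[1, 8], [0, −1]]

M² = I (check: tr M = 0 and det M = −1), so M^19 = M since 19 is odd.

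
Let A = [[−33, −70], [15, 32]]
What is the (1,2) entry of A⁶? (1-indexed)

tr A = −1 and det A = −6, so the characteristic polynomial is λ² − (−1)λ + (−6) with roots 2 and −3.
Eigenvectors give P = [[2, −7], [−1, 3]] with P⁻¹ = [[−3, −7], [−1, −2]], and A = P·diag(2, −3)·P⁻¹.
Then A⁶ = P·diag(64, 729)·P⁻¹ = [[128, −5103], [−64, 2187]] · [[−3, −7], [−1, −2]] = [[4719, 9310], [−1995, −3926]].

9310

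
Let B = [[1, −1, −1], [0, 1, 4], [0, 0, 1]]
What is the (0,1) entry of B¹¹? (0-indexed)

B = I + N where N = [[0, −1, −1], [0, 0, 4], [0, 0, 0]] is strictly upper-triangular, so N³ = 0.
(I + N)¹¹ = I + 11·N + 55·N² = [[1, −11, −231], [0, 1, 44], [0, 0, 1]].

−11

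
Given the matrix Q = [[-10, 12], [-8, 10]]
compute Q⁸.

tr Q = 0 and det Q = -4, so the characteristic polynomial is λ² − (0)λ + (-4) with roots -2 and 2.
Eigenvectors give P = [[-3, 1], [-2, 1]] with P⁻¹ = [[-1, 1], [-2, 3]], and Q = P·diag(-2, 2)·P⁻¹.
Then Q⁸ = P·diag(256, 256)·P⁻¹ = [[-768, 256], [-512, 256]] · [[-1, 1], [-2, 3]] = [[256, 0], [0, 256]].

[[256, 0], [0, 256]]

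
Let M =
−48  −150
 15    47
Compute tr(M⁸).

6817

tr M = −1 and det M = −6, so the characteristic polynomial is λ² − (−1)λ + (−6) with roots 2 and −3.
Eigenvectors give P = [[−3, 10], [1, −3]] with P⁻¹ = [[3, 10], [1, 3]], and M = P·diag(2, −3)·P⁻¹.
Then M⁸ = P·diag(256, 6561)·P⁻¹ = [[−768, 65610], [256, −19683]] · [[3, 10], [1, 3]] = [[63306, 189150], [−18915, −56489]].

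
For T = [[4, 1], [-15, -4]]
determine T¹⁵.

T² = I (check: tr T = 0 and det T = -1), so T¹⁵ = T since 15 is odd.

[[4, 1], [-15, -4]]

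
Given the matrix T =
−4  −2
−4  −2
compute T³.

[[−144, −72], [−144, −72]]

T² = [[24, 12], [24, 12]]
T³ = [[−144, −72], [−144, −72]]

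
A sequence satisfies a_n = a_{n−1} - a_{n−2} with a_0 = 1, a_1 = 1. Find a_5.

With companion matrix T = [[1, -1], [1, 0]], [a_n, a_{n−1}]ᵀ = T·[a_{n−1}, a_{n−2}]ᵀ, so [a_5, a_4]ᵀ = T⁴·[a_1, a_0]ᵀ.
T⁴ = [[-1, 1], [-1, 0]], giving [a_5, a_4]ᵀ = [[0], [-1]].

0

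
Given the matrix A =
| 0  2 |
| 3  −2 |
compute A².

[[6, −4], [−6, 10]]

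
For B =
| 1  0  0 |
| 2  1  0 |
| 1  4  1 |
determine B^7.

[[1, 0, 0], [14, 1, 0], [175, 28, 1]]

B = I + N where N = [[0, 0, 0], [2, 0, 0], [1, 4, 0]] is strictly lower-triangular, so N^3 = 0.
(I + N)^7 = I + 7·N + 21·N^2 = [[1, 0, 0], [14, 1, 0], [175, 28, 1]].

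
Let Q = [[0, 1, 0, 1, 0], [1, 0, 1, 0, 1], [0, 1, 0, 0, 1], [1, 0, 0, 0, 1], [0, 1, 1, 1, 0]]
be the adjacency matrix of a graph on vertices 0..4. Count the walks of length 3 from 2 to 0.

2

The number of length-3 walks from vertex 2 to vertex 0 is entry (2,0) of Q³, where Q is the adjacency matrix.
Q² = [[2, 0, 1, 0, 2], [0, 3, 1, 2, 1], [1, 1, 2, 1, 1], [0, 2, 1, 2, 0], [2, 1, 1, 0, 3]]
Q³ = [[0, 5, 2, 4, 1], [5, 2, 4, 1, 6], [2, 4, 2, 2, 4], [4, 1, 2, 0, 5], [1, 6, 4, 5, 2]]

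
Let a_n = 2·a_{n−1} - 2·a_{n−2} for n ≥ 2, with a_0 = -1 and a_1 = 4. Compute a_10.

With companion matrix M = [[2, -2], [1, 0]], [a_n, a_{n−1}]ᵀ = M·[a_{n−1}, a_{n−2}]ᵀ, so [a_10, a_9]ᵀ = M^9·[a_1, a_0]ᵀ.
M^9 = [[32, -32], [16, 0]], giving [a_10, a_9]ᵀ = [[160], [64]].

160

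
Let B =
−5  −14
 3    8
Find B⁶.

[[−377, −882], [189, 442]]

tr B = 3 and det B = 2, so the characteristic polynomial is λ² − (3)λ + (2) with roots 2 and 1.
Eigenvectors give P = [[2, −7], [−1, 3]] with P⁻¹ = [[−3, −7], [−1, −2]], and B = P·diag(2, 1)·P⁻¹.
Then B⁶ = P·diag(64, 1)·P⁻¹ = [[128, −7], [−64, 3]] · [[−3, −7], [−1, −2]] = [[−377, −882], [189, 442]].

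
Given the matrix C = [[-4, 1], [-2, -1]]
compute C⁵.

[[-454, 211], [-422, 179]]

tr C = -5 and det C = 6, so the characteristic polynomial is λ² − (-5)λ + (6) with roots -3 and -2.
Eigenvectors give P = [[1, -1], [1, -2]] with P⁻¹ = [[2, -1], [1, -1]], and C = P·diag(-3, -2)·P⁻¹.
Then C⁵ = P·diag(-243, -32)·P⁻¹ = [[-243, 32], [-243, 64]] · [[2, -1], [1, -1]] = [[-454, 211], [-422, 179]].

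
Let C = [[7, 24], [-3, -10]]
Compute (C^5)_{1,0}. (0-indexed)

tr C = -3 and det C = 2, so the characteristic polynomial is λ² − (-3)λ + (2) with roots -1 and -2.
Eigenvectors give P = [[-3, -8], [1, 3]] with P⁻¹ = [[-3, -8], [1, 3]], and C = P·diag(-1, -2)·P⁻¹.
Then C^5 = P·diag(-1, -32)·P⁻¹ = [[3, 256], [-1, -96]] · [[-3, -8], [1, 3]] = [[247, 744], [-93, -280]].

-93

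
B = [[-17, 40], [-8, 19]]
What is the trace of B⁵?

tr B = 2 and det B = -3, so the characteristic polynomial is λ² − (2)λ + (-3) with roots -1 and 3.
Eigenvectors give P = [[5, 2], [2, 1]] with P⁻¹ = [[1, -2], [-2, 5]], and B = P·diag(-1, 3)·P⁻¹.
Then B⁵ = P·diag(-1, 243)·P⁻¹ = [[-5, 486], [-2, 243]] · [[1, -2], [-2, 5]] = [[-977, 2440], [-488, 1219]].

242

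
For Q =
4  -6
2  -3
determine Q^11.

Q² = Q (a projection; rank 1, trace 1), so Q^11 = Q.

[[4, -6], [2, -3]]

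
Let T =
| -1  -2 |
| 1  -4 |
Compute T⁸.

[[-6049, 12610], [-6305, 12866]]

tr T = -5 and det T = 6, so the characteristic polynomial is λ² − (-5)λ + (6) with roots -2 and -3.
Eigenvectors give P = [[2, 1], [1, 1]] with P⁻¹ = [[1, -1], [-1, 2]], and T = P·diag(-2, -3)·P⁻¹.
Then T⁸ = P·diag(256, 6561)·P⁻¹ = [[512, 6561], [256, 6561]] · [[1, -1], [-1, 2]] = [[-6049, 12610], [-6305, 12866]].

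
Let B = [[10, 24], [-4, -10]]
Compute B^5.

[[160, 384], [-64, -160]]

tr B = 0 and det B = -4, so the characteristic polynomial is λ² − (0)λ + (-4) with roots 2 and -2.
Eigenvectors give P = [[3, 2], [-1, -1]] with P⁻¹ = [[1, 2], [-1, -3]], and B = P·diag(2, -2)·P⁻¹.
Then B^5 = P·diag(32, -32)·P⁻¹ = [[96, -64], [-32, 32]] · [[1, 2], [-1, -3]] = [[160, 384], [-64, -160]].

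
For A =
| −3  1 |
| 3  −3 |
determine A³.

[[−54, 30], [90, −54]]

A² = [[12, −6], [−18, 12]]
A³ = [[−54, 30], [90, −54]]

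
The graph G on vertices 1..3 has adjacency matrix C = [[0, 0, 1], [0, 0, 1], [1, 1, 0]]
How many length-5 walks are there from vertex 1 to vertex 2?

0

The number of length-5 walks from vertex 1 to vertex 2 is entry (1,2) of C⁵, where C is the adjacency matrix.
C² = [[1, 1, 0], [1, 1, 0], [0, 0, 2]]
C³ = [[0, 0, 2], [0, 0, 2], [2, 2, 0]]
C⁴ = [[2, 2, 0], [2, 2, 0], [0, 0, 4]]
C⁵ = [[0, 0, 4], [0, 0, 4], [4, 4, 0]]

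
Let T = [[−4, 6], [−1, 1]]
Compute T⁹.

tr T = −3 and det T = 2, so the characteristic polynomial is λ² − (−3)λ + (2) with roots −1 and −2.
Eigenvectors give P = [[−2, 3], [−1, 1]] with P⁻¹ = [[1, −3], [1, −2]], and T = P·diag(−1, −2)·P⁻¹.
Then T⁹ = P·diag(−1, −512)·P⁻¹ = [[2, −1536], [1, −512]] · [[1, −3], [1, −2]] = [[−1534, 3066], [−511, 1021]].

[[−1534, 3066], [−511, 1021]]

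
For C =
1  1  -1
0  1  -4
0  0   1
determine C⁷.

C = I + N where N = [[0, 1, -1], [0, 0, -4], [0, 0, 0]] is strictly upper-triangular, so N³ = 0.
(I + N)⁷ = I + 7·N + 21·N² = [[1, 7, -91], [0, 1, -28], [0, 0, 1]].

[[1, 7, -91], [0, 1, -28], [0, 0, 1]]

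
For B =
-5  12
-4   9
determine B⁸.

[[-19679, 39360], [-13120, 26241]]

tr B = 4 and det B = 3, so the characteristic polynomial is λ² − (4)λ + (3) with roots 1 and 3.
Eigenvectors give P = [[2, -3], [1, -2]] with P⁻¹ = [[2, -3], [1, -2]], and B = P·diag(1, 3)·P⁻¹.
Then B⁸ = P·diag(1, 6561)·P⁻¹ = [[2, -19683], [1, -13122]] · [[2, -3], [1, -2]] = [[-19679, 39360], [-13120, 26241]].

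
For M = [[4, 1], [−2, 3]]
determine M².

[[14, 7], [−14, 7]]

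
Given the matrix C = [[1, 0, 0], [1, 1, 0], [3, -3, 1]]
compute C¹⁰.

[[1, 0, 0], [10, 1, 0], [-105, -30, 1]]

C = I + N where N = [[0, 0, 0], [1, 0, 0], [3, -3, 0]] is strictly lower-triangular, so N³ = 0.
(I + N)¹⁰ = I + 10·N + 45·N² = [[1, 0, 0], [10, 1, 0], [-105, -30, 1]].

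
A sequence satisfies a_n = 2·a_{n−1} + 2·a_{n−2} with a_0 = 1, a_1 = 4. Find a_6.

With companion matrix B = [[2, 2], [1, 0]], [a_n, a_{n−1}]ᵀ = B·[a_{n−1}, a_{n−2}]ᵀ, so [a_6, a_5]ᵀ = B⁵·[a_1, a_0]ᵀ.
B⁵ = [[120, 88], [44, 32]], giving [a_6, a_5]ᵀ = [[568], [208]].

568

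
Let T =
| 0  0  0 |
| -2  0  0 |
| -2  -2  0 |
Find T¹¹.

[[0, 0, 0], [0, 0, 0], [0, 0, 0]]

T is strictly triangular, hence nilpotent: T³ = 0, so T¹¹ = 0.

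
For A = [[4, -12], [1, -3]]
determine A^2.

[[4, -12], [1, -3]]

A² = A (a projection; rank 1, trace 1), so A^2 = A.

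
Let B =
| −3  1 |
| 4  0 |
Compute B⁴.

B² = [[13, −3], [−12, 4]]
B³ = [[−51, 13], [52, −12]]
B⁴ = [[205, −51], [−204, 52]]

[[205, −51], [−204, 52]]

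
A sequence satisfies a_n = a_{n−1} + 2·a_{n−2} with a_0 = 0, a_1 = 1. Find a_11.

683

With companion matrix Q = [[1, 2], [1, 0]], [a_n, a_{n−1}]ᵀ = Q·[a_{n−1}, a_{n−2}]ᵀ, so [a_11, a_10]ᵀ = Q^10·[a_1, a_0]ᵀ.
Q^10 = [[683, 682], [341, 342]], giving [a_11, a_10]ᵀ = [[683], [341]].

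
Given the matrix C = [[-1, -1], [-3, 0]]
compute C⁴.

C² = [[4, 1], [3, 3]]
C³ = [[-7, -4], [-12, -3]]
C⁴ = [[19, 7], [21, 12]]

[[19, 7], [21, 12]]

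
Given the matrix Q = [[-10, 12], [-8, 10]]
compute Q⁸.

tr Q = 0 and det Q = -4, so the characteristic polynomial is λ² − (0)λ + (-4) with roots -2 and 2.
Eigenvectors give P = [[3, 1], [2, 1]] with P⁻¹ = [[1, -1], [-2, 3]], and Q = P·diag(-2, 2)·P⁻¹.
Then Q⁸ = P·diag(256, 256)·P⁻¹ = [[768, 256], [512, 256]] · [[1, -1], [-2, 3]] = [[256, 0], [0, 256]].

[[256, 0], [0, 256]]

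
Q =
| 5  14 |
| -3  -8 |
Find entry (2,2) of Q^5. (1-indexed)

tr Q = -3 and det Q = 2, so the characteristic polynomial is λ² − (-3)λ + (2) with roots -1 and -2.
Eigenvectors give P = [[7, -2], [-3, 1]] with P⁻¹ = [[1, 2], [3, 7]], and Q = P·diag(-1, -2)·P⁻¹.
Then Q^5 = P·diag(-1, -32)·P⁻¹ = [[-7, 64], [3, -32]] · [[1, 2], [3, 7]] = [[185, 434], [-93, -218]].

-218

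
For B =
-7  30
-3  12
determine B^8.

tr B = 5 and det B = 6, so the characteristic polynomial is λ² − (5)λ + (6) with roots 2 and 3.
Eigenvectors give P = [[10, 3], [3, 1]] with P⁻¹ = [[1, -3], [-3, 10]], and B = P·diag(2, 3)·P⁻¹.
Then B^8 = P·diag(256, 6561)·P⁻¹ = [[2560, 19683], [768, 6561]] · [[1, -3], [-3, 10]] = [[-56489, 189150], [-18915, 63306]].

[[-56489, 189150], [-18915, 63306]]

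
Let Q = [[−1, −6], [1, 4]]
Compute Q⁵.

tr Q = 3 and det Q = 2, so the characteristic polynomial is λ² − (3)λ + (2) with roots 2 and 1.
Eigenvectors give P = [[2, −3], [−1, 1]] with P⁻¹ = [[−1, −3], [−1, −2]], and Q = P·diag(2, 1)·P⁻¹.
Then Q⁵ = P·diag(32, 1)·P⁻¹ = [[64, −3], [−32, 1]] · [[−1, −3], [−1, −2]] = [[−61, −186], [31, 94]].

[[−61, −186], [31, 94]]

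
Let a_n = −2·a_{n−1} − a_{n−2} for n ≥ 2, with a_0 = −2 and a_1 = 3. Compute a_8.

With companion matrix C = [[−2, −1], [1, 0]], [a_n, a_{n−1}]ᵀ = C·[a_{n−1}, a_{n−2}]ᵀ, so [a_8, a_7]ᵀ = C⁷·[a_1, a_0]ᵀ.
C⁷ = [[−8, −7], [7, 6]], giving [a_8, a_7]ᵀ = [[−10], [9]].

−10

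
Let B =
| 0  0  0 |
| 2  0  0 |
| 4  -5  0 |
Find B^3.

B is strictly triangular, hence nilpotent: B^3 = 0, so B^3 = 0.

[[0, 0, 0], [0, 0, 0], [0, 0, 0]]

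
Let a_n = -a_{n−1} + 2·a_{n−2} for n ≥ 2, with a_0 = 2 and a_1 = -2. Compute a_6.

With companion matrix B = [[-1, 2], [1, 0]], [a_n, a_{n−1}]ᵀ = B·[a_{n−1}, a_{n−2}]ᵀ, so [a_6, a_5]ᵀ = B⁵·[a_1, a_0]ᵀ.
B⁵ = [[-21, 22], [11, -10]], giving [a_6, a_5]ᵀ = [[86], [-42]].

86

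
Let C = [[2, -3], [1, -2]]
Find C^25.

[[2, -3], [1, -2]]

C² = I (check: tr C = 0 and det C = -1), so C^25 = C since 25 is odd.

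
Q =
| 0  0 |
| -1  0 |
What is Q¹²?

Q is strictly triangular, hence nilpotent: Q² = 0, so Q¹² = 0.

[[0, 0], [0, 0]]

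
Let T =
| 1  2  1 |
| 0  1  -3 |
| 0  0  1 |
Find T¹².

T = I + N where N = [[0, 2, 1], [0, 0, -3], [0, 0, 0]] is strictly upper-triangular, so N³ = 0.
(I + N)¹² = I + 12·N + 66·N² = [[1, 24, -384], [0, 1, -36], [0, 0, 1]].

[[1, 24, -384], [0, 1, -36], [0, 0, 1]]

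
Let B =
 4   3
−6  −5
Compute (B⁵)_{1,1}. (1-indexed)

tr B = −1 and det B = −2, so the characteristic polynomial is λ² − (−1)λ + (−2) with roots 1 and −2.
Eigenvectors give P = [[−1, 1], [1, −2]] with P⁻¹ = [[−2, −1], [−1, −1]], and B = P·diag(1, −2)·P⁻¹.
Then B⁵ = P·diag(1, −32)·P⁻¹ = [[−1, −32], [1, 64]] · [[−2, −1], [−1, −1]] = [[34, 33], [−66, −65]].

34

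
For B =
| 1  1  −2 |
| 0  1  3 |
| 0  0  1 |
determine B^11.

B = I + N where N = [[0, 1, −2], [0, 0, 3], [0, 0, 0]] is strictly upper-triangular, so N^3 = 0.
(I + N)^11 = I + 11·N + 55·N^2 = [[1, 11, 143], [0, 1, 33], [0, 0, 1]].

[[1, 11, 143], [0, 1, 33], [0, 0, 1]]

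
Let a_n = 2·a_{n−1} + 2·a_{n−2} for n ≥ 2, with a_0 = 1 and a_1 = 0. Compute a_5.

With companion matrix T = [[2, 2], [1, 0]], [a_n, a_{n−1}]ᵀ = T·[a_{n−1}, a_{n−2}]ᵀ, so [a_5, a_4]ᵀ = T^4·[a_1, a_0]ᵀ.
T^4 = [[44, 32], [16, 12]], giving [a_5, a_4]ᵀ = [[32], [12]].

32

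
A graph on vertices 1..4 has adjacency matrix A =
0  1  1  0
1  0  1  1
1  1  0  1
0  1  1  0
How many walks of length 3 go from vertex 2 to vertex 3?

5

The number of length-3 walks from vertex 2 to vertex 3 is entry (2,3) of A³, where A is the adjacency matrix.
A² = [[2, 1, 1, 2], [1, 3, 2, 1], [1, 2, 3, 1], [2, 1, 1, 2]]
A³ = [[2, 5, 5, 2], [5, 4, 5, 5], [5, 5, 4, 5], [2, 5, 5, 2]]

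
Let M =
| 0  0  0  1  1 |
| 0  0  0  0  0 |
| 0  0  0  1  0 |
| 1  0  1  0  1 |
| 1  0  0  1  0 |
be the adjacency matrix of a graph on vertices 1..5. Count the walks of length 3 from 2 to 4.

The number of length-3 walks from vertex 2 to vertex 4 is entry (2,4) of M^3, where M is the adjacency matrix.
M^2 = [[2, 0, 1, 1, 1], [0, 0, 0, 0, 0], [1, 0, 1, 0, 1], [1, 0, 0, 3, 1], [1, 0, 1, 1, 2]]
M^3 = [[2, 0, 1, 4, 3], [0, 0, 0, 0, 0], [1, 0, 0, 3, 1], [4, 0, 3, 2, 4], [3, 0, 1, 4, 2]]

0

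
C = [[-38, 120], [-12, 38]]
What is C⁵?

[[-608, 1920], [-192, 608]]

tr C = 0 and det C = -4, so the characteristic polynomial is λ² − (0)λ + (-4) with roots -2 and 2.
Eigenvectors give P = [[10, 3], [3, 1]] with P⁻¹ = [[1, -3], [-3, 10]], and C = P·diag(-2, 2)·P⁻¹.
Then C⁵ = P·diag(-32, 32)·P⁻¹ = [[-320, 96], [-96, 32]] · [[1, -3], [-3, 10]] = [[-608, 1920], [-192, 608]].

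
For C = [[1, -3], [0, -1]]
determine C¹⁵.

[[1, -3], [0, -1]]

C² = I (check: tr C = 0 and det C = -1), so C¹⁵ = C since 15 is odd.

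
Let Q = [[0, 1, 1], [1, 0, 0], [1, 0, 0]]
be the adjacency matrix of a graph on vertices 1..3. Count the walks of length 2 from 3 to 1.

The number of length-2 walks from vertex 3 to vertex 1 is entry (3,1) of Q^2, where Q is the adjacency matrix.
Q^2 = [[2, 0, 0], [0, 1, 1], [0, 1, 1]]

0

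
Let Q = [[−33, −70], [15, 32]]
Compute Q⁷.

[[−16077, −32410], [6945, 14018]]

tr Q = −1 and det Q = −6, so the characteristic polynomial is λ² − (−1)λ + (−6) with roots 2 and −3.
Eigenvectors give P = [[−2, 7], [1, −3]] with P⁻¹ = [[3, 7], [1, 2]], and Q = P·diag(2, −3)·P⁻¹.
Then Q⁷ = P·diag(128, −2187)·P⁻¹ = [[−256, −15309], [128, 6561]] · [[3, 7], [1, 2]] = [[−16077, −32410], [6945, 14018]].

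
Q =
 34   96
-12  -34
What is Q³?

tr Q = 0 and det Q = -4, so the characteristic polynomial is λ² − (0)λ + (-4) with roots -2 and 2.
Eigenvectors give P = [[-8, 3], [3, -1]] with P⁻¹ = [[1, 3], [3, 8]], and Q = P·diag(-2, 2)·P⁻¹.
Then Q³ = P·diag(-8, 8)·P⁻¹ = [[64, 24], [-24, -8]] · [[1, 3], [3, 8]] = [[136, 384], [-48, -136]].

[[136, 384], [-48, -136]]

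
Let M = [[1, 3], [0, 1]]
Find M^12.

[[1, 36], [0, 1]]

M = I + N where N = [[0, 3], [0, 0]] is strictly upper-triangular, so N^2 = 0.
(I + N)^12 = I + 12·N = [[1, 36], [0, 1]].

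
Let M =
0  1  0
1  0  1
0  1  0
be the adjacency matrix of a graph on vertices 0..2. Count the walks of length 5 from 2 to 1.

4

The number of length-5 walks from vertex 2 to vertex 1 is entry (2,1) of M⁵, where M is the adjacency matrix.
M² = [[1, 0, 1], [0, 2, 0], [1, 0, 1]]
M³ = [[0, 2, 0], [2, 0, 2], [0, 2, 0]]
M⁴ = [[2, 0, 2], [0, 4, 0], [2, 0, 2]]
M⁵ = [[0, 4, 0], [4, 0, 4], [0, 4, 0]]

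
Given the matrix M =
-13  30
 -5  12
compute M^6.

tr M = -1 and det M = -6, so the characteristic polynomial is λ² − (-1)λ + (-6) with roots 2 and -3.
Eigenvectors give P = [[2, 3], [1, 1]] with P⁻¹ = [[-1, 3], [1, -2]], and M = P·diag(2, -3)·P⁻¹.
Then M^6 = P·diag(64, 729)·P⁻¹ = [[128, 2187], [64, 729]] · [[-1, 3], [1, -2]] = [[2059, -3990], [665, -1266]].

[[2059, -3990], [665, -1266]]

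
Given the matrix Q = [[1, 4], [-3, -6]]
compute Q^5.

[[601, 844], [-633, -876]]

tr Q = -5 and det Q = 6, so the characteristic polynomial is λ² − (-5)λ + (6) with roots -3 and -2.
Eigenvectors give P = [[1, 4], [-1, -3]] with P⁻¹ = [[-3, -4], [1, 1]], and Q = P·diag(-3, -2)·P⁻¹.
Then Q^5 = P·diag(-243, -32)·P⁻¹ = [[-243, -128], [243, 96]] · [[-3, -4], [1, 1]] = [[601, 844], [-633, -876]].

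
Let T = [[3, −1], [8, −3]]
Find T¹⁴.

T² = I (check: tr T = 0 and det T = −1), so T¹⁴ = I since 14 is even.

[[1, 0], [0, 1]]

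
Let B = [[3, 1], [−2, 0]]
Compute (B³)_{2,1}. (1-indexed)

tr B = 3 and det B = 2, so the characteristic polynomial is λ² − (3)λ + (2) with roots 1 and 2.
Eigenvectors give P = [[1, −1], [−2, 1]] with P⁻¹ = [[−1, −1], [−2, −1]], and B = P·diag(1, 2)·P⁻¹.
Then B³ = P·diag(1, 8)·P⁻¹ = [[1, −8], [−2, 8]] · [[−1, −1], [−2, −1]] = [[15, 7], [−14, −6]].

−14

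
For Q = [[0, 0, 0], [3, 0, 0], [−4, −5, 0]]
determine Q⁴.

[[0, 0, 0], [0, 0, 0], [0, 0, 0]]

Q is strictly triangular, hence nilpotent: Q³ = 0, so Q⁴ = 0.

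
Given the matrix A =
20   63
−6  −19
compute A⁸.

tr A = 1 and det A = −2, so the characteristic polynomial is λ² − (1)λ + (−2) with roots −1 and 2.
Eigenvectors give P = [[−3, 7], [1, −2]] with P⁻¹ = [[2, 7], [1, 3]], and A = P·diag(−1, 2)·P⁻¹.
Then A⁸ = P·diag(1, 256)·P⁻¹ = [[−3, 1792], [1, −512]] · [[2, 7], [1, 3]] = [[1786, 5355], [−510, −1529]].

[[1786, 5355], [−510, −1529]]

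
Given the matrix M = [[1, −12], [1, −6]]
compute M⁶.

[[−1931, 7980], [−665, 2724]]

tr M = −5 and det M = 6, so the characteristic polynomial is λ² − (−5)λ + (6) with roots −3 and −2.
Eigenvectors give P = [[3, −4], [1, −1]] with P⁻¹ = [[−1, 4], [−1, 3]], and M = P·diag(−3, −2)·P⁻¹.
Then M⁶ = P·diag(729, 64)·P⁻¹ = [[2187, −256], [729, −64]] · [[−1, 4], [−1, 3]] = [[−1931, 7980], [−665, 2724]].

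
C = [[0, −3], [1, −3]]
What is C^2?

[[−3, 9], [−3, 6]]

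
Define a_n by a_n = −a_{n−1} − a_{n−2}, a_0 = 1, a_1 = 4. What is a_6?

With companion matrix A = [[−1, −1], [1, 0]], [a_n, a_{n−1}]ᵀ = A·[a_{n−1}, a_{n−2}]ᵀ, so [a_6, a_5]ᵀ = A⁵·[a_1, a_0]ᵀ.
A⁵ = [[0, 1], [−1, −1]], giving [a_6, a_5]ᵀ = [[1], [−5]].

1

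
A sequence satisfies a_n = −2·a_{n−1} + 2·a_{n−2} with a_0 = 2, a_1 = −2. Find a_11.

−63296

With companion matrix A = [[−2, 2], [1, 0]], [a_n, a_{n−1}]ᵀ = A·[a_{n−1}, a_{n−2}]ᵀ, so [a_11, a_10]ᵀ = A¹⁰·[a_1, a_0]ᵀ.
A¹⁰ = [[18272, −13376], [−6688, 4896]], giving [a_11, a_10]ᵀ = [[−63296], [23168]].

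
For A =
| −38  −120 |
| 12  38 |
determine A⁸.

[[256, 0], [0, 256]]

tr A = 0 and det A = −4, so the characteristic polynomial is λ² − (0)λ + (−4) with roots 2 and −2.
Eigenvectors give P = [[−3, 10], [1, −3]] with P⁻¹ = [[3, 10], [1, 3]], and A = P·diag(2, −2)·P⁻¹.
Then A⁸ = P·diag(256, 256)·P⁻¹ = [[−768, 2560], [256, −768]] · [[3, 10], [1, 3]] = [[256, 0], [0, 256]].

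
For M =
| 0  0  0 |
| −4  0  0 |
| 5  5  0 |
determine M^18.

M is strictly triangular, hence nilpotent: M^3 = 0, so M^18 = 0.

[[0, 0, 0], [0, 0, 0], [0, 0, 0]]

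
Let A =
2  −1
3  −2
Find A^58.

[[1, 0], [0, 1]]

A² = I (check: tr A = 0 and det A = −1), so A^58 = I since 58 is even.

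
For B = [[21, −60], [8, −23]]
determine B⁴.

[[−399, 1200], [−160, 481]]

tr B = −2 and det B = −3, so the characteristic polynomial is λ² − (−2)λ + (−3) with roots −3 and 1.
Eigenvectors give P = [[5, −3], [2, −1]] with P⁻¹ = [[−1, 3], [−2, 5]], and B = P·diag(−3, 1)·P⁻¹.
Then B⁴ = P·diag(81, 1)·P⁻¹ = [[405, −3], [162, −1]] · [[−1, 3], [−2, 5]] = [[−399, 1200], [−160, 481]].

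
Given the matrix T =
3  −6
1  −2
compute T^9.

T² = T (a projection; rank 1, trace 1), so T^9 = T.

[[3, −6], [1, −2]]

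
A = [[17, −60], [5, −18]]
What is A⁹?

[[61097, −242340], [20195, −80268]]

tr A = −1 and det A = −6, so the characteristic polynomial is λ² − (−1)λ + (−6) with roots 2 and −3.
Eigenvectors give P = [[4, 3], [1, 1]] with P⁻¹ = [[1, −3], [−1, 4]], and A = P·diag(2, −3)·P⁻¹.
Then A⁹ = P·diag(512, −19683)·P⁻¹ = [[2048, −59049], [512, −19683]] · [[1, −3], [−1, 4]] = [[61097, −242340], [20195, −80268]].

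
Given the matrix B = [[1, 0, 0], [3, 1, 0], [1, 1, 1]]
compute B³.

[[1, 0, 0], [9, 1, 0], [12, 3, 1]]

B = I + N where N = [[0, 0, 0], [3, 0, 0], [1, 1, 0]] is strictly lower-triangular, so N³ = 0.
(I + N)³ = I + 3·N + 3·N² = [[1, 0, 0], [9, 1, 0], [12, 3, 1]].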